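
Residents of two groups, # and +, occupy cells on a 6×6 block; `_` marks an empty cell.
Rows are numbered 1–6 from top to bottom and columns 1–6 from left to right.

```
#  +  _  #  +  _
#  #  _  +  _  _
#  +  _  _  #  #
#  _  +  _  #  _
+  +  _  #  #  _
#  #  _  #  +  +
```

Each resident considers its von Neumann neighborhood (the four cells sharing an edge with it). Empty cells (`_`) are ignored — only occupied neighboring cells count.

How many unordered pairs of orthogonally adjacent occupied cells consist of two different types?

Scan each occupied cell's neighbors to the right and below so each pair is counted once.
Row 1: #(1,1)–+(1,2)≠ #(1,1)–#(2,1)= +(1,2)–#(2,2)≠ #(1,4)–+(1,5)≠ #(1,4)–+(2,4)≠  → 4/5 unlike.
Row 2: #(2,1)–#(2,2)= #(2,1)–#(3,1)= #(2,2)–+(3,2)≠  → 1/3 unlike.
Row 3: #(3,1)–+(3,2)≠ #(3,1)–#(4,1)= #(3,5)–#(3,6)= #(3,5)–#(4,5)=  → 1/4 unlike.
Row 4: #(4,1)–+(5,1)≠ #(4,5)–#(5,5)=  → 1/2 unlike.
Row 5: +(5,1)–+(5,2)= +(5,1)–#(6,1)≠ +(5,2)–#(6,2)≠ #(5,4)–#(5,5)= #(5,4)–#(6,4)= #(5,5)–+(6,5)≠  → 3/6 unlike.
Row 6: #(6,1)–#(6,2)= #(6,4)–+(6,5)≠ +(6,5)–+(6,6)=  → 1/3 unlike.
Total adjacent occupied pairs: 23; unlike-type pairs: 11.

11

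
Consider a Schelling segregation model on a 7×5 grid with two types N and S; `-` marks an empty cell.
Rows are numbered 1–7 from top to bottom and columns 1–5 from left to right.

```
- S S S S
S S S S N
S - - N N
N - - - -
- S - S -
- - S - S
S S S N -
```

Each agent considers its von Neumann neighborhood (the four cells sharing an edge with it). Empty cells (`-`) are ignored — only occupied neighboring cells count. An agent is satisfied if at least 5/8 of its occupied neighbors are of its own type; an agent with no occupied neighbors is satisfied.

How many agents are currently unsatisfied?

Row 1: (1,2)S 2/2 satisfied · (1,3)S 3/3 satisfied · (1,4)S 3/3 satisfied · (1,5)S 1/2 not
Row 2: (2,1)S 2/2 satisfied · (2,2)S 3/3 satisfied · (2,3)S 3/3 satisfied · (2,4)S 2/4 not · (2,5)N 1/3 not
Row 3: (3,1)S 1/2 not · (3,4)N 1/2 not · (3,5)N 2/2 satisfied
Row 4: (4,1)N 0/1 not
Row 5: (5,2)S 0/0 satisfied · (5,4)S 0/0 satisfied
Row 6: (6,3)S 1/1 satisfied · (6,5)S 0/0 satisfied
Row 7: (7,1)S 1/1 satisfied · (7,2)S 2/2 satisfied · (7,3)S 2/3 satisfied · (7,4)N 0/1 not
Unsatisfied: (1,5), (2,4), (2,5), (3,1), (3,4), (4,1), (7,4) — 7 in total.

7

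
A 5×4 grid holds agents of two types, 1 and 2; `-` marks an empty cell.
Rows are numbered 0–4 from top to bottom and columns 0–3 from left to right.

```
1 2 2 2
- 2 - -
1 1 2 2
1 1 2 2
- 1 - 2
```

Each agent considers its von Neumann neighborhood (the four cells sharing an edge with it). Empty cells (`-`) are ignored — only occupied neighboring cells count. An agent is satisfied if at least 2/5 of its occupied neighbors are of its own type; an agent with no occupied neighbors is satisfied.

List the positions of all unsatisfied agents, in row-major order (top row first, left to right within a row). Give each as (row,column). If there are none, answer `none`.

(0,0)

(0,0)1 0/1 not
(0,1)2 2/3 satisfied
(0,2)2 2/2 satisfied
(0,3)2 1/1 satisfied
(1,1)2 1/2 satisfied
(2,0)1 2/2 satisfied
(2,1)1 2/4 satisfied
(2,2)2 2/3 satisfied
(2,3)2 2/2 satisfied
(3,0)1 2/2 satisfied
(3,1)1 3/4 satisfied
(3,2)2 2/3 satisfied
(3,3)2 3/3 satisfied
(4,1)1 1/1 satisfied
(4,3)2 1/1 satisfied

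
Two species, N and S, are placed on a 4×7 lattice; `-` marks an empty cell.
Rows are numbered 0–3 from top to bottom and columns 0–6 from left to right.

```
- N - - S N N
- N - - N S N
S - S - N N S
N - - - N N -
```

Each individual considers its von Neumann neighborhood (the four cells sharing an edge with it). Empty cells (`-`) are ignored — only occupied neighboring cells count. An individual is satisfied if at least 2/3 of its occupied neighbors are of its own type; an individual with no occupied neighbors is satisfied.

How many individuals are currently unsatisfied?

9

(0,1)N 1/1 satisfied
(0,4)S 0/2 not
(0,5)N 1/3 not
(0,6)N 2/2 satisfied
(1,1)N 1/1 satisfied
(1,4)N 1/3 not
(1,5)S 0/4 not
(1,6)N 1/3 not
(2,0)S 0/1 not
(2,2)S 0/0 satisfied
(2,4)N 3/3 satisfied
(2,5)N 2/4 not
(2,6)S 0/2 not
(3,0)N 0/1 not
(3,4)N 2/2 satisfied
(3,5)N 2/2 satisfied
Unsatisfied: (0,4), (0,5), (1,4), (1,5), (1,6), (2,0), (2,5), (2,6), (3,0) — 9 in total.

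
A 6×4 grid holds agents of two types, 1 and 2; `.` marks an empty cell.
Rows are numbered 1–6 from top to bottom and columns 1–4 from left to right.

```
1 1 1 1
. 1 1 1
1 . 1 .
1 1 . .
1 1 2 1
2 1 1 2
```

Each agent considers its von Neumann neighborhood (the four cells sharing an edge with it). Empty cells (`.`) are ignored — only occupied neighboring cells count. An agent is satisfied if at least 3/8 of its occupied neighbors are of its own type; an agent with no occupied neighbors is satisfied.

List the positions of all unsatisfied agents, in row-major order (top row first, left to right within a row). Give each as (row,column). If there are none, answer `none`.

Row 1: (1,1)1 1/1 ok · (1,2)1 3/3 ok · (1,3)1 3/3 ok · (1,4)1 2/2 ok
Row 2: (2,2)1 2/2 ok · (2,3)1 4/4 ok · (2,4)1 2/2 ok
Row 3: (3,1)1 1/1 ok · (3,3)1 1/1 ok
Row 4: (4,1)1 3/3 ok · (4,2)1 2/2 ok
Row 5: (5,1)1 2/3 ok · (5,2)1 3/4 ok · (5,3)2 0/3 unhappy · (5,4)1 0/2 unhappy
Row 6: (6,1)2 0/2 unhappy · (6,2)1 2/3 ok · (6,3)1 1/3 unhappy · (6,4)2 0/2 unhappy

(5,3), (5,4), (6,1), (6,3), (6,4)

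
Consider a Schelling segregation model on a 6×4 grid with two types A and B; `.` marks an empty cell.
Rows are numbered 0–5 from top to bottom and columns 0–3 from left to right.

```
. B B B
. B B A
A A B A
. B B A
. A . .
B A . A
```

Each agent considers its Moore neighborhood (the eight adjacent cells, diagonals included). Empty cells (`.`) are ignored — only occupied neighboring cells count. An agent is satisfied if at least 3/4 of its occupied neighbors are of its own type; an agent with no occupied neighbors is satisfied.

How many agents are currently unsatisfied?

14

Row 0: (0,1)B 3/3 ok · (0,2)B 4/5 ok · (0,3)B 2/3 unhappy
Row 1: (1,1)B 4/6 unhappy · (1,2)B 5/8 unhappy · (1,3)A 1/5 unhappy
Row 2: (2,0)A 1/3 unhappy · (2,1)A 1/6 unhappy · (2,2)B 4/8 unhappy · (2,3)A 2/5 unhappy
Row 3: (3,1)B 2/5 unhappy · (3,2)B 2/6 unhappy · (3,3)A 1/3 unhappy
Row 4: (4,1)A 1/4 unhappy
Row 5: (5,0)B 0/2 unhappy · (5,1)A 1/2 unhappy · (5,3)A 0/0 ok
Unsatisfied: (0,3), (1,1), (1,2), (1,3), (2,0), (2,1), (2,2), (2,3), (3,1), (3,2), (3,3), (4,1), (5,0), (5,1) — 14 in total.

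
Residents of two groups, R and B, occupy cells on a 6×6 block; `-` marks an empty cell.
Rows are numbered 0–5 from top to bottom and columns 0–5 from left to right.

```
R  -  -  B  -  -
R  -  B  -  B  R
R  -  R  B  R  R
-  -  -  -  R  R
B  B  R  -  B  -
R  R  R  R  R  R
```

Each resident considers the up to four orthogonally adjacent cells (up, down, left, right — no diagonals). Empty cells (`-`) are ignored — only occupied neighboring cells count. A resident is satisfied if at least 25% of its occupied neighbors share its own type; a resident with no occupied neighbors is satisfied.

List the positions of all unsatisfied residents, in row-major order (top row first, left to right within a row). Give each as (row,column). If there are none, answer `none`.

Row 0: (0,0)R 1/1 ok · (0,3)B 0/0 ok
Row 1: (1,0)R 2/2 ok · (1,2)B 0/1 unhappy · (1,4)B 0/2 unhappy · (1,5)R 1/2 ok
Row 2: (2,0)R 1/1 ok · (2,2)R 0/2 unhappy · (2,3)B 0/2 unhappy · (2,4)R 2/4 ok · (2,5)R 3/3 ok
Row 3: (3,4)R 2/3 ok · (3,5)R 2/2 ok
Row 4: (4,0)B 1/2 ok · (4,1)B 1/3 ok · (4,2)R 1/2 ok · (4,4)B 0/2 unhappy
Row 5: (5,0)R 1/2 ok · (5,1)R 2/3 ok · (5,2)R 3/3 ok · (5,3)R 2/2 ok · (5,4)R 2/3 ok · (5,5)R 1/1 ok

(1,2), (1,4), (2,2), (2,3), (4,4)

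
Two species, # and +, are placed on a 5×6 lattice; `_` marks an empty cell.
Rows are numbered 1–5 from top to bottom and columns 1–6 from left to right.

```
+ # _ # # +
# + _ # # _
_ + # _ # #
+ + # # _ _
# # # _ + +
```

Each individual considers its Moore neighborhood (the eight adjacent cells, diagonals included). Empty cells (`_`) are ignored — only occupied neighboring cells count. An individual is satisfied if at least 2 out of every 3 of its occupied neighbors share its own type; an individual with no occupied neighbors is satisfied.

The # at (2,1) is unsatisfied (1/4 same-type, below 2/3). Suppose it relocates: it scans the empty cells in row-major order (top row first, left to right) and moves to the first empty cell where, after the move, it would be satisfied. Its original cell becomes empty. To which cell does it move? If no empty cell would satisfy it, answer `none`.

Vacating (2,1). Empty cells in order:
  (1,3): 3/4 same-type → satisfied — stop here.

(1,3)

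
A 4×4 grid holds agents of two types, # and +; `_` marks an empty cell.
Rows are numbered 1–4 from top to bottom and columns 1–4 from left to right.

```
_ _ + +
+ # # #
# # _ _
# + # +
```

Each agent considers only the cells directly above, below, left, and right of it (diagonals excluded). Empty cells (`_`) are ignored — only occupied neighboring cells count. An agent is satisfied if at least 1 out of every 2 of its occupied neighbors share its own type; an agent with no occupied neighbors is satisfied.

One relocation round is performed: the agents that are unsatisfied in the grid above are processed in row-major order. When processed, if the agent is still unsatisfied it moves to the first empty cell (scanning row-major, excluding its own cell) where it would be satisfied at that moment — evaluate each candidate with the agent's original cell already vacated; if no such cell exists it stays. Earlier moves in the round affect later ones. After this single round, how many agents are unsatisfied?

Initially unsatisfied (in order): (2,1), (4,2), (4,3), (4,4).
  (2,1) → (1,1).
  (4,2) → (1,2).
  (4,3) → (2,1).
  (4,4): now satisfied by earlier moves; stays.
Resulting grid:
+ + + +
# # # #
# # _ _
# _ _ +
All satisfied now.

0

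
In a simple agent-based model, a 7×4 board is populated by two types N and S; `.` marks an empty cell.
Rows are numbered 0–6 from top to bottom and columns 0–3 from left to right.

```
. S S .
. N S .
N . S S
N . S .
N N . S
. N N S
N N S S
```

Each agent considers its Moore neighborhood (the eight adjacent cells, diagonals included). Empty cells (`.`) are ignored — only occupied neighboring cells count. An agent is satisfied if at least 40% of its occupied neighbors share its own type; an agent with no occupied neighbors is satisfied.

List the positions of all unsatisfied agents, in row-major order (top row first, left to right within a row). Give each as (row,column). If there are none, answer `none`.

(0,1)S 2/3 ok
(0,2)S 2/3 ok
(1,1)N 1/5 unhappy
(1,2)S 4/5 ok
(2,0)N 2/2 ok
(2,2)S 3/4 ok
(2,3)S 3/3 ok
(3,0)N 3/3 ok
(3,2)S 3/4 ok
(4,0)N 3/3 ok
(4,1)N 4/5 ok
(4,3)S 2/3 ok
(5,1)N 5/6 ok
(5,2)N 3/7 ok
(5,3)S 3/4 ok
(6,0)N 2/2 ok
(6,1)N 3/4 ok
(6,2)S 2/5 ok
(6,3)S 2/3 ok

(1,1)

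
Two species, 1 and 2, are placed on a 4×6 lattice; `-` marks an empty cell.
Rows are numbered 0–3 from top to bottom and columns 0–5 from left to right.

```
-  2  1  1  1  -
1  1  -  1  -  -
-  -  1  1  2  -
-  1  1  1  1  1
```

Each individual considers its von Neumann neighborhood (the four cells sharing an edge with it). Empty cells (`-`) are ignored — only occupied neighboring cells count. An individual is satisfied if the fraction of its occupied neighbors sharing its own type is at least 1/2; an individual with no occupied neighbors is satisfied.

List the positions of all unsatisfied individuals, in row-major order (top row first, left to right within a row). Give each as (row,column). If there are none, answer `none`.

(0,1)2 0/2 ✗
(0,2)1 1/2 ✓
(0,3)1 3/3 ✓
(0,4)1 1/1 ✓
(1,0)1 1/1 ✓
(1,1)1 1/2 ✓
(1,3)1 2/2 ✓
(2,2)1 2/2 ✓
(2,3)1 3/4 ✓
(2,4)2 0/2 ✗
(3,1)1 1/1 ✓
(3,2)1 3/3 ✓
(3,3)1 3/3 ✓
(3,4)1 2/3 ✓
(3,5)1 1/1 ✓

(0,1), (2,4)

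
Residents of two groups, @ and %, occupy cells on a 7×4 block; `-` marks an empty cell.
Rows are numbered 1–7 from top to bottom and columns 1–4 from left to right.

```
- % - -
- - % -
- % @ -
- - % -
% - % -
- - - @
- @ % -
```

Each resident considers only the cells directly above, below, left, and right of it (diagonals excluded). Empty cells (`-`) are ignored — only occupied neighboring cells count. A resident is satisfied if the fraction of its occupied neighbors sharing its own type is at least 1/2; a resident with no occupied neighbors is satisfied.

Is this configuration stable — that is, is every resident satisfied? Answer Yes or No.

Row 1: (1,2)% 0/0 ✓
Row 2: (2,3)% 0/1 ✗
Row 3: (3,2)% 0/1 ✗ · (3,3)@ 0/3 ✗
Row 4: (4,3)% 1/2 ✓
Row 5: (5,1)% 0/0 ✓ · (5,3)% 1/1 ✓
Row 6: (6,4)@ 0/0 ✓
Row 7: (7,2)@ 0/1 ✗ · (7,3)% 0/1 ✗
For instance (2,3) has only 0/1 same-type neighbors, below 1/2.

No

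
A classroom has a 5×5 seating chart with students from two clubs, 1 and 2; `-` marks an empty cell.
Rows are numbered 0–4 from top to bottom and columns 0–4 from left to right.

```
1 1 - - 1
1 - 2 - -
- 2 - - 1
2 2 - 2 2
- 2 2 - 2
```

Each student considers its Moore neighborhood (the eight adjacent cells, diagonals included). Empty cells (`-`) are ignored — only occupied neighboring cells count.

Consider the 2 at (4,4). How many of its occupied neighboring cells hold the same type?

Occupied neighbors of (4,4): (3,3)=2, (3,4)=2.
Same type (2): 2 of 2.

2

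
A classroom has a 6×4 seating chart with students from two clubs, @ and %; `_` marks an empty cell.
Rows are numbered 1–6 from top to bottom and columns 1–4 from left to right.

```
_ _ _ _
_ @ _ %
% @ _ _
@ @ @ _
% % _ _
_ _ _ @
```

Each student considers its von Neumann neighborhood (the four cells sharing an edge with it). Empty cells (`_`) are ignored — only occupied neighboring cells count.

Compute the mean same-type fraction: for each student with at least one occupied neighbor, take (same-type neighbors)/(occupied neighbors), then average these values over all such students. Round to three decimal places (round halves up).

(2,2)@ 1/1
(2,4)% — no occupied neighbors
(3,1)% 0/2
(3,2)@ 2/3
(4,1)@ 1/3
(4,2)@ 3/4
(4,3)@ 1/1
(5,1)% 1/2
(5,2)% 1/2
(6,4)@ — no occupied neighbors
Sum over 8 students: 1/1 + 0/2 + 2/3 + 1/3 + 3/4 + 1/1 + 1/2 + 1/2 = 19/4; mean = 19/4 ÷ 8 = 19/32 = 0.59375 → 0.594.

0.594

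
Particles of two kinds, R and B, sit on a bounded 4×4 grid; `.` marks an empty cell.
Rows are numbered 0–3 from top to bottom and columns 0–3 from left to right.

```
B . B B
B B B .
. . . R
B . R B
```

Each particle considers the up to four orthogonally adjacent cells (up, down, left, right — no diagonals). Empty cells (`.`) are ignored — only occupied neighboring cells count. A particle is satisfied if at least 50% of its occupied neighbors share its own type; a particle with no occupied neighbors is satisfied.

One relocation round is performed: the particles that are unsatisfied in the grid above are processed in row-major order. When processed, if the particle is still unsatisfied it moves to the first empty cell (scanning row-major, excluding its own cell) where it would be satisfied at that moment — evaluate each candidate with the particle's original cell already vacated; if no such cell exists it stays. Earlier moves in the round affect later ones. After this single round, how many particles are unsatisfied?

Initially unsatisfied (in order): (2,3), (3,2), (3,3).
  (2,3) → (2,2).
  (3,2): now satisfied by earlier moves; stays.
  (3,3) → (0,1).
Resulting grid:
B B B B
B B B .
. . R .
B . R .
All satisfied now.

0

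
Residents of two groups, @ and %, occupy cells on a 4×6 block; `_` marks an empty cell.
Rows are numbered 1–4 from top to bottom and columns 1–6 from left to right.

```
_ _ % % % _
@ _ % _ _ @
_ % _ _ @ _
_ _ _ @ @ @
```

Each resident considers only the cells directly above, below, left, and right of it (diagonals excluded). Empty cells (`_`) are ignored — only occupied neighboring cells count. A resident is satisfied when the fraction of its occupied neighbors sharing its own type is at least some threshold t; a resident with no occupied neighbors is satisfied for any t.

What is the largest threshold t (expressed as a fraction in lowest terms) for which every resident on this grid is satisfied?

Row 1: (1,3)% 2/2 · (1,4)% 2/2 · (1,5)% 1/1
Row 2: (2,1)@ — no occupied neighbors · (2,3)% 1/1 · (2,6)@ — no occupied neighbors
Row 3: (3,2)% — no occupied neighbors · (3,5)@ 1/1
Row 4: (4,4)@ 1/1 · (4,5)@ 3/3 · (4,6)@ 1/1
The smallest same-type fraction is 2/2 at (1,3), which reduces to 1/1. Any threshold above that leaves this resident unsatisfied.

1/1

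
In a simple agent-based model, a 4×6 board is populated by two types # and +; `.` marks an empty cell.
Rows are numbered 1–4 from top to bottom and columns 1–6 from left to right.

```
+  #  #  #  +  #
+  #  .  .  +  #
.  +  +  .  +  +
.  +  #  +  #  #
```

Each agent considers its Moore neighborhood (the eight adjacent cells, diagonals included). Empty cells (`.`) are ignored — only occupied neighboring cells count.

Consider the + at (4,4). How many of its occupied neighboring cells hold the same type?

2

Occupied neighbors of (4,4): (3,3)=+, (3,5)=+, (4,3)=#, (4,5)=#.
Same type (+): 2 of 4.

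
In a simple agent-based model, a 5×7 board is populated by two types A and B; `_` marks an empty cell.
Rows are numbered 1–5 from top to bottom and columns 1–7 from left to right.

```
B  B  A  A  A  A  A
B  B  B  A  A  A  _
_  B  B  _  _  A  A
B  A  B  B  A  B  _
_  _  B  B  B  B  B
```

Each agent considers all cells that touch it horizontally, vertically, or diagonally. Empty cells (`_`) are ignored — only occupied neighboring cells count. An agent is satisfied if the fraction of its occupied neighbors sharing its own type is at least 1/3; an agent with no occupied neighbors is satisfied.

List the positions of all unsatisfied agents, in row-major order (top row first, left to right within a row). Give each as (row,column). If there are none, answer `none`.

(4,2), (4,5)

(1,1)B 3/3 ✓
(1,2)B 4/5 ✓
(1,3)A 2/5 ✓
(1,4)A 4/5 ✓
(1,5)A 5/5 ✓
(1,6)A 4/4 ✓
(1,7)A 2/2 ✓
(2,1)B 4/4 ✓
(2,2)B 6/7 ✓
(2,3)B 4/7 ✓
(2,4)A 4/6 ✓
(2,5)A 6/6 ✓
(2,6)A 6/6 ✓
(3,2)B 6/7 ✓
(3,3)B 5/7 ✓
(3,6)A 4/5 ✓
(3,7)A 2/3 ✓
(4,1)B 1/2 ✓
(4,2)A 0/5 ✗
(4,3)B 5/6 ✓
(4,4)B 5/6 ✓
(4,5)A 1/6 ✗
(4,6)B 3/6 ✓
(5,3)B 3/4 ✓
(5,4)B 4/5 ✓
(5,5)B 4/5 ✓
(5,6)B 3/4 ✓
(5,7)B 2/2 ✓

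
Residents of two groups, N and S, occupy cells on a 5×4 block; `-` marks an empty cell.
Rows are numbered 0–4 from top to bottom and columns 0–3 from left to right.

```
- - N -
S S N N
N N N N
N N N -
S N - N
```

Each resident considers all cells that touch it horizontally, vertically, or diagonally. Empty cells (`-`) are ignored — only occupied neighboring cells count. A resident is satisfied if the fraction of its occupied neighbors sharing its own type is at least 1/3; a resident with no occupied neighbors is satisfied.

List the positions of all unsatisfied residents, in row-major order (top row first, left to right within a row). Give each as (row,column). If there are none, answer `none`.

(0,2)N 2/3 satisfied
(1,0)S 1/3 satisfied
(1,1)S 1/6 not
(1,2)N 5/6 satisfied
(1,3)N 4/4 satisfied
(2,0)N 3/5 satisfied
(2,1)N 6/8 satisfied
(2,2)N 6/7 satisfied
(2,3)N 4/4 satisfied
(3,0)N 4/5 satisfied
(3,1)N 6/7 satisfied
(3,2)N 6/6 satisfied
(4,0)S 0/3 not
(4,1)N 3/4 satisfied
(4,3)N 1/1 satisfied

(1,1), (4,0)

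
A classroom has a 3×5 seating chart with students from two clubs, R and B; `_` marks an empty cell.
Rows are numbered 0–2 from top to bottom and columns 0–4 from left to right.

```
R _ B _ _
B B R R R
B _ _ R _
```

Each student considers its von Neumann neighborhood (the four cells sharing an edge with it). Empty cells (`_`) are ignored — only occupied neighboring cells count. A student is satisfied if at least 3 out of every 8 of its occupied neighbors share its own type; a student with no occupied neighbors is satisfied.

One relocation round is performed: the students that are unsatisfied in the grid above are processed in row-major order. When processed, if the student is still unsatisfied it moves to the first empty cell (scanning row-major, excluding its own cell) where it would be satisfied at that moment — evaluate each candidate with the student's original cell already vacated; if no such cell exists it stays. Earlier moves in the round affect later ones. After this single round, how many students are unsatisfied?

0

Initially unsatisfied (in order): (0,0), (0,2), (1,2).
  (0,0) → (0,3).
  (0,2) → (0,0).
  (1,2): now satisfied by earlier moves; stays.
Resulting grid:
B _ _ R _
B B R R R
B _ _ R _
All satisfied now.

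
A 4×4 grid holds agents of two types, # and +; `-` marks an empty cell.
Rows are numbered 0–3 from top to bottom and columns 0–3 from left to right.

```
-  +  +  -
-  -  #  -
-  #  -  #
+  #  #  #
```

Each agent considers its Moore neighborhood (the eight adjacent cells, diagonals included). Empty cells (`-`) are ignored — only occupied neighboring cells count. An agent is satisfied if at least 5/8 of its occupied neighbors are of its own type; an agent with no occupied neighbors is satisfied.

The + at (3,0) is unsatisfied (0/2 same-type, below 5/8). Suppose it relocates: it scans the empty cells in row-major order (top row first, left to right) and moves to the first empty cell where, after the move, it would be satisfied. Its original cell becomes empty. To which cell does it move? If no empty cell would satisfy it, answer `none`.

(0,0)

Vacating (3,0). Empty cells in order:
  (0,0): 1/1 same-type → satisfied — stop here.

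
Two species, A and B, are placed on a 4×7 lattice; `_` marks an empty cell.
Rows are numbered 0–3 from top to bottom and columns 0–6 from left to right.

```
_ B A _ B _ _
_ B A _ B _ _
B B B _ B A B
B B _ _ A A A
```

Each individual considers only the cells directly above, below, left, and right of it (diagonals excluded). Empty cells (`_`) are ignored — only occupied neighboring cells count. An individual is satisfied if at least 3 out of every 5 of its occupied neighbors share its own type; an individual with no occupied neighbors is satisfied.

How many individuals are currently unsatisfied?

(0,1)B 1/2 ✗
(0,2)A 1/2 ✗
(0,4)B 1/1 ✓
(1,1)B 2/3 ✓
(1,2)A 1/3 ✗
(1,4)B 2/2 ✓
(2,0)B 2/2 ✓
(2,1)B 4/4 ✓
(2,2)B 1/2 ✗
(2,4)B 1/3 ✗
(2,5)A 1/3 ✗
(2,6)B 0/2 ✗
(3,0)B 2/2 ✓
(3,1)B 2/2 ✓
(3,4)A 1/2 ✗
(3,5)A 3/3 ✓
(3,6)A 1/2 ✗
Unsatisfied: (0,1), (0,2), (1,2), (2,2), (2,4), (2,5), (2,6), (3,4), (3,6) — 9 in total.

9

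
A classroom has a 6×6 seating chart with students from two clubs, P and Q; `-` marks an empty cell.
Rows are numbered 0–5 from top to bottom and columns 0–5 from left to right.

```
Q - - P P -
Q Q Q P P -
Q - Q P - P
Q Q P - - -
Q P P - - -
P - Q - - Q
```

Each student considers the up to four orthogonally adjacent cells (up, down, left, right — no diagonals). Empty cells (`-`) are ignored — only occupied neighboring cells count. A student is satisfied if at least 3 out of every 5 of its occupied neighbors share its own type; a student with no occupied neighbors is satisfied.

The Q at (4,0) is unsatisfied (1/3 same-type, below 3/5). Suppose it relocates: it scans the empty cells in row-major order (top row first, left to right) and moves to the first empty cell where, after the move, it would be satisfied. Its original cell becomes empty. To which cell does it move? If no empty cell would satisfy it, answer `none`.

Vacating (4,0). Empty cells in order:
  (0,1): 2/2 same-type → satisfied — stop here.

(0,1)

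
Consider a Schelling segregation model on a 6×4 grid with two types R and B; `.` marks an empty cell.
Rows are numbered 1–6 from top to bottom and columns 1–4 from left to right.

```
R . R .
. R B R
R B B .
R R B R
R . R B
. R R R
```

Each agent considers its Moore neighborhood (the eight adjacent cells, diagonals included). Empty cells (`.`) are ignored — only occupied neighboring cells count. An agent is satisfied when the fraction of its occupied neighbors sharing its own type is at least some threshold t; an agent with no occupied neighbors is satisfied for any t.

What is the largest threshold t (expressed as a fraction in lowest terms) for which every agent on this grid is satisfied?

(1,1)R 1/1
(1,3)R 2/3
(2,2)R 3/6
(2,3)B 2/5
(2,4)R 1/3
(3,1)R 3/4
(3,2)B 3/7
(3,3)B 3/7
(4,1)R 3/4
(4,2)R 4/7
(4,3)B 3/6
(4,4)R 1/4
(5,1)R 3/3
(5,3)R 5/7
(5,4)B 1/5
(6,2)R 3/3
(6,3)R 3/4
(6,4)R 2/3
The smallest same-type fraction is 1/5 at (5,4), which reduces to 1/5. Any threshold above that leaves this agent unsatisfied.

1/5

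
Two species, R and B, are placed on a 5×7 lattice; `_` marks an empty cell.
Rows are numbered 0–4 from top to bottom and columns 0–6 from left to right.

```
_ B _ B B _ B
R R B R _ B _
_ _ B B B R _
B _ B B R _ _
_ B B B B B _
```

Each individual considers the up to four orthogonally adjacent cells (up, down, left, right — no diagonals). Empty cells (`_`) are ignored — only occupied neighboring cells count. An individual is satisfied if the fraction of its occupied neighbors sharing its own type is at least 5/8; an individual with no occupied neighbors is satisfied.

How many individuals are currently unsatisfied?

9

Row 0: (0,1)B 0/1 ✗ · (0,3)B 1/2 ✗ · (0,4)B 1/1 ✓ · (0,6)B 0/0 ✓
Row 1: (1,0)R 1/1 ✓ · (1,1)R 1/3 ✗ · (1,2)B 1/3 ✗ · (1,3)R 0/3 ✗ · (1,5)B 0/1 ✗
Row 2: (2,2)B 3/3 ✓ · (2,3)B 3/4 ✓ · (2,4)B 1/3 ✗ · (2,5)R 0/2 ✗
Row 3: (3,0)B 0/0 ✓ · (3,2)B 3/3 ✓ · (3,3)B 3/4 ✓ · (3,4)R 0/3 ✗
Row 4: (4,1)B 1/1 ✓ · (4,2)B 3/3 ✓ · (4,3)B 3/3 ✓ · (4,4)B 2/3 ✓ · (4,5)B 1/1 ✓
Unsatisfied: (0,1), (0,3), (1,1), (1,2), (1,3), (1,5), (2,4), (2,5), (3,4) — 9 in total.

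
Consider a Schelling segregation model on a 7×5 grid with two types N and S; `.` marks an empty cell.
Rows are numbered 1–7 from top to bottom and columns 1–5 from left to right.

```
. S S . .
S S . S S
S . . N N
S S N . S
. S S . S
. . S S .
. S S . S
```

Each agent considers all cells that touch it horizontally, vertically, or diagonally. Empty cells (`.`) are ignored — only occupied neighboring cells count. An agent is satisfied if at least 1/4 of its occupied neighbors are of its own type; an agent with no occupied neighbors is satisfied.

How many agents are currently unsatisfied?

Row 1: (1,2)S 3/3 ok · (1,3)S 3/3 ok
Row 2: (2,1)S 3/3 ok · (2,2)S 4/4 ok · (2,4)S 2/4 ok · (2,5)S 1/3 ok
Row 3: (3,1)S 4/4 ok · (3,4)N 2/5 ok · (3,5)N 1/4 ok
Row 4: (4,1)S 3/3 ok · (4,2)S 4/5 ok · (4,3)N 1/4 ok · (4,5)S 1/3 ok
Row 5: (5,2)S 4/5 ok · (5,3)S 4/5 ok · (5,5)S 2/2 ok
Row 6: (6,3)S 5/5 ok · (6,4)S 5/5 ok
Row 7: (7,2)S 2/2 ok · (7,3)S 3/3 ok · (7,5)S 1/1 ok
Every one meets the threshold.

0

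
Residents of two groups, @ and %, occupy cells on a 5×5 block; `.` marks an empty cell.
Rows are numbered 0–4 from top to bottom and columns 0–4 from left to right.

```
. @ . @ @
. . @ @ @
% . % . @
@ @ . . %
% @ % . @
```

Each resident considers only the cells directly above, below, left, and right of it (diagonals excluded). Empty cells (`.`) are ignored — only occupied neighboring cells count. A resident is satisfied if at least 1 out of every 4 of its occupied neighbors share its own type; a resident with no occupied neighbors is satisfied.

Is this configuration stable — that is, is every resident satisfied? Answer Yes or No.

No

(0,1)@ 0/0 satisfied
(0,3)@ 2/2 satisfied
(0,4)@ 2/2 satisfied
(1,2)@ 1/2 satisfied
(1,3)@ 3/3 satisfied
(1,4)@ 3/3 satisfied
(2,0)% 0/1 not
(2,2)% 0/1 not
(2,4)@ 1/2 satisfied
(3,0)@ 1/3 satisfied
(3,1)@ 2/2 satisfied
(3,4)% 0/2 not
(4,0)% 0/2 not
(4,1)@ 1/3 satisfied
(4,2)% 0/1 not
(4,4)@ 0/1 not
For instance (2,0) has only 0/1 same-type neighbors, below 1/4.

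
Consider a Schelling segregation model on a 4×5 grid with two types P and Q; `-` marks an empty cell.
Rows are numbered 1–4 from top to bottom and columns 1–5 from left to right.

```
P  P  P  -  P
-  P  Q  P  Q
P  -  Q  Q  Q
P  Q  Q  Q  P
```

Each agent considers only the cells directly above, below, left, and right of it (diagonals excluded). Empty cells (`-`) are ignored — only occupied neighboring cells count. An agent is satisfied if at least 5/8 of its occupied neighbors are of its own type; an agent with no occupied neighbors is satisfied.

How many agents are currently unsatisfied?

Row 1: (1,1)P 1/1 ✓ · (1,2)P 3/3 ✓ · (1,3)P 1/2 ✗ · (1,5)P 0/1 ✗
Row 2: (2,2)P 1/2 ✗ · (2,3)Q 1/4 ✗ · (2,4)P 0/3 ✗ · (2,5)Q 1/3 ✗
Row 3: (3,1)P 1/1 ✓ · (3,3)Q 3/3 ✓ · (3,4)Q 3/4 ✓ · (3,5)Q 2/3 ✓
Row 4: (4,1)P 1/2 ✗ · (4,2)Q 1/2 ✗ · (4,3)Q 3/3 ✓ · (4,4)Q 2/3 ✓ · (4,5)P 0/2 ✗
Unsatisfied: (1,3), (1,5), (2,2), (2,3), (2,4), (2,5), (4,1), (4,2), (4,5) — 9 in total.

9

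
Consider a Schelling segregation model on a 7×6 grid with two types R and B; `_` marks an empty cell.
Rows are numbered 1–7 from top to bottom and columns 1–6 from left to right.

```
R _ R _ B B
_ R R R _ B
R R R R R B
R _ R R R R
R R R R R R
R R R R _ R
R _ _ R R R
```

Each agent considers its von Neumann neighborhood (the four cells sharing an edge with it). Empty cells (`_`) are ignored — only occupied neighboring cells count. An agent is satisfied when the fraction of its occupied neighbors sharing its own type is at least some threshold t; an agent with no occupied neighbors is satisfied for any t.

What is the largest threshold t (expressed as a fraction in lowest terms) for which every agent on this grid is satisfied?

1/3

Row 1: (1,1)R — no occupied neighbors · (1,3)R 1/1 · (1,5)B 1/1 · (1,6)B 2/2
Row 2: (2,2)R 2/2 · (2,3)R 4/4 · (2,4)R 2/2 · (2,6)B 2/2
Row 3: (3,1)R 2/2 · (3,2)R 3/3 · (3,3)R 4/4 · (3,4)R 4/4 · (3,5)R 2/3 · (3,6)B 1/3
Row 4: (4,1)R 2/2 · (4,3)R 3/3 · (4,4)R 4/4 · (4,5)R 4/4 · (4,6)R 2/3
Row 5: (5,1)R 3/3 · (5,2)R 3/3 · (5,3)R 4/4 · (5,4)R 4/4 · (5,5)R 3/3 · (5,6)R 3/3
Row 6: (6,1)R 3/3 · (6,2)R 3/3 · (6,3)R 3/3 · (6,4)R 3/3 · (6,6)R 2/2
Row 7: (7,1)R 1/1 · (7,4)R 2/2 · (7,5)R 2/2 · (7,6)R 2/2
The smallest same-type fraction is 1/3 at (3,6), which reduces to 1/3. Any threshold above that leaves this agent unsatisfied.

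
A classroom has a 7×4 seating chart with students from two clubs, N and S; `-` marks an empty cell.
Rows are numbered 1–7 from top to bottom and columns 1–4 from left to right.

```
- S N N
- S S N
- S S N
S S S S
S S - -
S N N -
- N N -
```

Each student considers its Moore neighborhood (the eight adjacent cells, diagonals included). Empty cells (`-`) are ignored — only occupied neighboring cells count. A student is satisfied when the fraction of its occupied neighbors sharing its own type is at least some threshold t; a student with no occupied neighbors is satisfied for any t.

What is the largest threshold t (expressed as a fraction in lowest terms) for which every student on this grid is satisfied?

1/5

(1,2)S 2/3
(1,3)N 2/5
(1,4)N 2/3
(2,2)S 4/5
(2,3)S 4/8
(2,4)N 3/5
(3,2)S 6/6
(3,3)S 6/8
(3,4)N 1/5
(4,1)S 4/4
(4,2)S 6/6
(4,3)S 5/6
(4,4)S 2/3
(5,1)S 4/5
(5,2)S 5/7
(6,1)S 2/4
(6,2)N 3/6
(6,3)N 3/4
(7,2)N 3/4
(7,3)N 3/3
The smallest same-type fraction is 1/5 at (3,4), which reduces to 1/5. Any threshold above that leaves this student unsatisfied.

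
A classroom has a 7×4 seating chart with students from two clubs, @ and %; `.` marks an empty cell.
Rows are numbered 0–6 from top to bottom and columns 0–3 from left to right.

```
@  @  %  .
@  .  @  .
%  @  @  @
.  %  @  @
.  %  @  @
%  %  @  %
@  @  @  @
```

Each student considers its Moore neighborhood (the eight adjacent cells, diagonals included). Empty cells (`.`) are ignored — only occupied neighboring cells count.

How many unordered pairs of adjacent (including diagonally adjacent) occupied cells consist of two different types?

Scan each occupied cell's neighbors to the right and below (and the two forward diagonals) so each pair is counted once.
From row 0: 2 unlike of 6 pairs (running 2/6).
From row 1: 1 unlike of 5 pairs (running 3/11).
From row 2: 3 unlike of 11 pairs (running 6/22).
From row 3: 3 unlike of 9 pairs (running 9/31).
From row 4: 5 unlike of 10 pairs (running 14/41).
From row 5: 9 unlike of 13 pairs (running 23/54).
From row 6: 0 unlike of 3 pairs (running 23/57).
Total adjacent occupied pairs: 57; unlike-type pairs: 23.

23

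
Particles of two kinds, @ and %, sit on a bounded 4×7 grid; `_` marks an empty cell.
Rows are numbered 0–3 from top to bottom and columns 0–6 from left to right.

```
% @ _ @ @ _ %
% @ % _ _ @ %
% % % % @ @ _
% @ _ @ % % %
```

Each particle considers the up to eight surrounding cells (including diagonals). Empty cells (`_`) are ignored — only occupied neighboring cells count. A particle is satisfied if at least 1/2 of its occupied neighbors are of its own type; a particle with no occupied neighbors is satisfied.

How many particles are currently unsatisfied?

8

(0,0)% 1/3 ✗
(0,1)@ 1/4 ✗
(0,3)@ 1/2 ✓
(0,4)@ 2/2 ✓
(0,6)% 1/2 ✓
(1,0)% 3/5 ✓
(1,1)@ 1/7 ✗
(1,2)% 3/6 ✓
(1,5)@ 3/5 ✓
(1,6)% 1/3 ✗
(2,0)% 3/5 ✓
(2,1)% 5/7 ✓
(2,2)% 3/6 ✓
(2,3)% 3/5 ✓
(2,4)@ 3/6 ✓
(2,5)@ 2/6 ✗
(3,0)% 2/3 ✓
(3,1)@ 0/4 ✗
(3,3)@ 1/4 ✗
(3,4)% 2/5 ✗
(3,5)% 2/4 ✓
(3,6)% 1/2 ✓
Unsatisfied: (0,0), (0,1), (1,1), (1,6), (2,5), (3,1), (3,3), (3,4) — 8 in total.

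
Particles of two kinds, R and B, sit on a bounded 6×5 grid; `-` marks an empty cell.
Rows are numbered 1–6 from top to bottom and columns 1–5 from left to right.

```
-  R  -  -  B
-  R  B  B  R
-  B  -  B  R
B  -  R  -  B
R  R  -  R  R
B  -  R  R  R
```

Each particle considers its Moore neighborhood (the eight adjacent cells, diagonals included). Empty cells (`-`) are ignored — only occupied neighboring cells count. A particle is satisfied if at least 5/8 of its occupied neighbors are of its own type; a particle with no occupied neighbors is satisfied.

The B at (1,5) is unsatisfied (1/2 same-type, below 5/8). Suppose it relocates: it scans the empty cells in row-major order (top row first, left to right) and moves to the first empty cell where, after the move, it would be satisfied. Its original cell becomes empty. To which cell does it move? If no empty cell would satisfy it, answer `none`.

Vacating (1,5). Empty cells in order:
  (1,1): 0/2 same-type → still unsatisfied.
  (1,3): 2/4 same-type → still unsatisfied.
  (1,4): 2/3 same-type → satisfied — stop here.

(1,4)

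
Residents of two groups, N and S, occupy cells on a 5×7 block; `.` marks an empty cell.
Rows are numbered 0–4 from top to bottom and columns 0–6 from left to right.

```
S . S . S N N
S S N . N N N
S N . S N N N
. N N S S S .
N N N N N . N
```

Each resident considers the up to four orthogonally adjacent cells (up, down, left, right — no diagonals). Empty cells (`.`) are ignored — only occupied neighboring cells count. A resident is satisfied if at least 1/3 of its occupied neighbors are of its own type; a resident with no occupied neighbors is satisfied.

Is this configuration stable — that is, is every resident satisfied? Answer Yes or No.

Row 0: (0,0)S 1/1 ✓ · (0,2)S 0/1 ✗ · (0,4)S 0/2 ✗ · (0,5)N 2/3 ✓ · (0,6)N 2/2 ✓
Row 1: (1,0)S 3/3 ✓ · (1,1)S 1/3 ✓ · (1,2)N 0/2 ✗ · (1,4)N 2/3 ✓ · (1,5)N 4/4 ✓ · (1,6)N 3/3 ✓
Row 2: (2,0)S 1/2 ✓ · (2,1)N 1/3 ✓ · (2,3)S 1/2 ✓ · (2,4)N 2/4 ✓ · (2,5)N 3/4 ✓ · (2,6)N 2/2 ✓
Row 3: (3,1)N 3/3 ✓ · (3,2)N 2/3 ✓ · (3,3)S 2/4 ✓ · (3,4)S 2/4 ✓ · (3,5)S 1/2 ✓
Row 4: (4,0)N 1/1 ✓ · (4,1)N 3/3 ✓ · (4,2)N 3/3 ✓ · (4,3)N 2/3 ✓ · (4,4)N 1/2 ✓ · (4,6)N 0/0 ✓
For instance (0,2) has only 0/1 same-type neighbors, below 1/3.

No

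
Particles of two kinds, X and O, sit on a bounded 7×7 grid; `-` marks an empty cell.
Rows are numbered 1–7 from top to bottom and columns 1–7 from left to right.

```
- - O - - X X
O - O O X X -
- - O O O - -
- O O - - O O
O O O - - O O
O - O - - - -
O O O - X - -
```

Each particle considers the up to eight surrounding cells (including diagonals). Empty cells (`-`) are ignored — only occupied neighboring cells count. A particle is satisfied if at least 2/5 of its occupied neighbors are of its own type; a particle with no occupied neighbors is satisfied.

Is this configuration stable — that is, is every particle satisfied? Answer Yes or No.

(1,3)O 2/2 satisfied
(1,6)X 3/3 satisfied
(1,7)X 2/2 satisfied
(2,1)O 0/0 satisfied
(2,3)O 4/4 satisfied
(2,4)O 5/6 satisfied
(2,5)X 2/5 satisfied
(2,6)X 3/4 satisfied
(3,3)O 5/5 satisfied
(3,4)O 5/6 satisfied
(3,5)O 3/5 satisfied
(4,2)O 5/5 satisfied
(4,3)O 5/5 satisfied
(4,6)O 4/4 satisfied
(4,7)O 3/3 satisfied
(5,1)O 3/3 satisfied
(5,2)O 6/6 satisfied
(5,3)O 4/4 satisfied
(5,6)O 3/3 satisfied
(5,7)O 3/3 satisfied
(6,1)O 4/4 satisfied
(6,3)O 4/4 satisfied
(7,1)O 2/2 satisfied
(7,2)O 4/4 satisfied
(7,3)O 2/2 satisfied
(7,5)X 0/0 satisfied
All meet the threshold, so the configuration is stable.

Yes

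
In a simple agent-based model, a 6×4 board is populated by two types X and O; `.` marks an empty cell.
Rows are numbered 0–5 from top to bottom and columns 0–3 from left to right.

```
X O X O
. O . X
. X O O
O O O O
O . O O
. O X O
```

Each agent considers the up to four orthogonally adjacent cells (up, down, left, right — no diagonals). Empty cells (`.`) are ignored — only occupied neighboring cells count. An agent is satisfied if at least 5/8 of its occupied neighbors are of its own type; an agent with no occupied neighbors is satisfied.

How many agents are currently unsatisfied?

10

(0,0)X 0/1 unhappy
(0,1)O 1/3 unhappy
(0,2)X 0/2 unhappy
(0,3)O 0/2 unhappy
(1,1)O 1/2 unhappy
(1,3)X 0/2 unhappy
(2,1)X 0/3 unhappy
(2,2)O 2/3 ok
(2,3)O 2/3 ok
(3,0)O 2/2 ok
(3,1)O 2/3 ok
(3,2)O 4/4 ok
(3,3)O 3/3 ok
(4,0)O 1/1 ok
(4,2)O 2/3 ok
(4,3)O 3/3 ok
(5,1)O 0/1 unhappy
(5,2)X 0/3 unhappy
(5,3)O 1/2 unhappy
Unsatisfied: (0,0), (0,1), (0,2), (0,3), (1,1), (1,3), (2,1), (5,1), (5,2), (5,3) — 10 in total.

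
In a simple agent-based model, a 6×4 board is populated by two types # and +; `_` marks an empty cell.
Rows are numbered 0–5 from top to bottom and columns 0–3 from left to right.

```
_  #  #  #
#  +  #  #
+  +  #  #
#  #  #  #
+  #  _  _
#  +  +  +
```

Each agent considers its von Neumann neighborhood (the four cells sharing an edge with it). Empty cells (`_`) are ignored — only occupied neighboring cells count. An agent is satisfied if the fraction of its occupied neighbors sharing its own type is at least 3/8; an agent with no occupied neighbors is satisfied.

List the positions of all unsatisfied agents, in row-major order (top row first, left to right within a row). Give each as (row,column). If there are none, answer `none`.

(1,0), (1,1), (2,0), (3,0), (4,0), (4,1), (5,0), (5,1)

Row 0: (0,1)# 1/2 satisfied · (0,2)# 3/3 satisfied · (0,3)# 2/2 satisfied
Row 1: (1,0)# 0/2 not · (1,1)+ 1/4 not · (1,2)# 3/4 satisfied · (1,3)# 3/3 satisfied
Row 2: (2,0)+ 1/3 not · (2,1)+ 2/4 satisfied · (2,2)# 3/4 satisfied · (2,3)# 3/3 satisfied
Row 3: (3,0)# 1/3 not · (3,1)# 3/4 satisfied · (3,2)# 3/3 satisfied · (3,3)# 2/2 satisfied
Row 4: (4,0)+ 0/3 not · (4,1)# 1/3 not
Row 5: (5,0)# 0/2 not · (5,1)+ 1/3 not · (5,2)+ 2/2 satisfied · (5,3)+ 1/1 satisfied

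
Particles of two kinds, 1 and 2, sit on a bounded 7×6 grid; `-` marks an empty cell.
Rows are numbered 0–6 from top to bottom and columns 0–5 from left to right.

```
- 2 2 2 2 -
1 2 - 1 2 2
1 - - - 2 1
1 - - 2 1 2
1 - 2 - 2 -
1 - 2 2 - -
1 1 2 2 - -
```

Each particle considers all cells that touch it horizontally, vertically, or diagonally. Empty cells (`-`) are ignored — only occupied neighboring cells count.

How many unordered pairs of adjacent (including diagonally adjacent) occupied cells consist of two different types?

18

Scan each occupied cell's neighbors to the right and below (and the two forward diagonals) so each pair is counted once.
Row 0: 2(0,1)–2(0,2)= 2(0,1)–2(1,1)= 2(0,1)–1(1,0)≠ 2(0,2)–2(0,3)= 2(0,2)–1(1,3)≠ 2(0,2)–2(1,1)= 2(0,3)–2(0,4)= 2(0,3)–1(1,3)≠ 2(0,3)–2(1,4)= 2(0,4)–2(1,4)= 2(0,4)–2(1,5)= 2(0,4)–1(1,3)≠  → 4/12 unlike.
Row 1: 1(1,0)–2(1,1)≠ 1(1,0)–1(2,0)= 2(1,1)–1(2,0)≠ 1(1,3)–2(1,4)≠ 1(1,3)–2(2,4)≠ 2(1,4)–2(1,5)= 2(1,4)–2(2,4)= 2(1,4)–1(2,5)≠ 2(1,5)–1(2,5)≠ 2(1,5)–2(2,4)=  → 6/10 unlike.
Row 2: 1(2,0)–1(3,0)= 2(2,4)–1(2,5)≠ 2(2,4)–1(3,4)≠ 2(2,4)–2(3,5)= 2(2,4)–2(3,3)= 1(2,5)–2(3,5)≠ 1(2,5)–1(3,4)=  → 3/7 unlike.
Row 3: 1(3,0)–1(4,0)= 2(3,3)–1(3,4)≠ 2(3,3)–2(4,4)= 2(3,3)–2(4,2)= 1(3,4)–2(3,5)≠ 1(3,4)–2(4,4)≠ 2(3,5)–2(4,4)=  → 3/7 unlike.
Row 4: 1(4,0)–1(5,0)= 2(4,2)–2(5,2)= 2(4,2)–2(5,3)= 2(4,4)–2(5,3)=  → 0/4 unlike.
Row 5: 1(5,0)–1(6,0)= 1(5,0)–1(6,1)= 2(5,2)–2(5,3)= 2(5,2)–2(6,2)= 2(5,2)–2(6,3)= 2(5,2)–1(6,1)≠ 2(5,3)–2(6,3)= 2(5,3)–2(6,2)=  → 1/8 unlike.
Row 6: 1(6,0)–1(6,1)= 1(6,1)–2(6,2)≠ 2(6,2)–2(6,3)=  → 1/3 unlike.
Total adjacent occupied pairs: 51; unlike-type pairs: 18.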